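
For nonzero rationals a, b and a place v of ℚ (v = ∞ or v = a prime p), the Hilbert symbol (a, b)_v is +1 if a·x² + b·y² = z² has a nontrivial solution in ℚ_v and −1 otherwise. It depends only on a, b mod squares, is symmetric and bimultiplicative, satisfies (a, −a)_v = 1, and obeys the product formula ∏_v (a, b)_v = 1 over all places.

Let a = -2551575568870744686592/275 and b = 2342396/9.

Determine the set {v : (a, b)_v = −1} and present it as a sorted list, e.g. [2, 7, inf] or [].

Mod squares: a ≡ -13838, b ≡ 11951. Check v ∈ {∞, 2, 3, 5, 7, 11, 17, 19, 37}.
v=7: a=7^4·(≡1), b=7^2·(≡4) mod 7; (1|7)=+1, (4|7)=+1; (−1)^{4·2·3}·(+1)^2·(+1)^4 = +1.
v=17: a=17^3·(≡1), b=17^1·(≡6) mod 17; (1|17)=+1, (6|17)=-1; (−1)^{3·1·8}·(+1)^1·(-1)^3 = -1.
v=5: a=5^-2·(≡3), b=5^0·(≡4) mod 5; (3|5)=-1, (4|5)=+1; (−1)^{-2·0·2}·(-1)^0·(+1)^-2 = +1.
v=37: a=37^3·(≡11), b=37^1·(≡33) mod 37; (11|37)=+1, (33|37)=+1; (−1)^{3·1·18}·(+1)^1·(+1)^3 = +1.
v=11: a=11^-1·(≡10), b=11^0·(≡5) mod 11; (10|11)=-1, (5|11)=+1; (−1)^{-1·0·5}·(-1)^0·(+1)^-1 = +1.
v=∞: -13838 < 0 and 11951 > 0  ⇒  (a,b)_∞ = +1.
v=3: a=3^0·(≡1), b=3^-2·(≡2) mod 3; (1|3)=+1, (2|3)=-1; (−1)^{0·-2·1}·(+1)^-2·(-1)^0 = +1.
v=2: v_2(a)=15, v_2(b)=2; units ≡ 1, 7 (mod 8); ε·ε+αω+βω = 0·1+15·0+2·0 ≡ 0  ⇒  (a,b)_2 = +1.
v=19: a=19^4·(≡14), b=19^1·(≡14) mod 19; (14|19)=-1, (14|19)=-1; (−1)^{4·1·9}·(-1)^1·(-1)^4 = -1.
(-13838, 11951 / ℚ) ramifies at {17, 19}: a division algebra.

[17, 19]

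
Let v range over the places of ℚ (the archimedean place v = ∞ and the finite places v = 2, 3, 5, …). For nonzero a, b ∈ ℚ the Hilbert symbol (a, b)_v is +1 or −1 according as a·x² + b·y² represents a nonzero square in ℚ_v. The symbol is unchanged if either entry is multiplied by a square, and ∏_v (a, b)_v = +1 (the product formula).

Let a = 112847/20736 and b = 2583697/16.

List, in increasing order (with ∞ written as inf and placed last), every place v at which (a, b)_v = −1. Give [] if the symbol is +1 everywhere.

Mod squares: a ≡ 47, b ≡ 1537. Check v ∈ {∞, 2, 3, 7, 29, 41, 47, 53}.
v=53: a=53^0·(≡13), b=53^1·(≡49) mod 53; (13|53)=+1, (49|53)=+1; (−1)^{0·1·26}·(+1)^1·(+1)^0 = +1.
v=∞: 47 > 0 and 1537 > 0  ⇒  (a,b)_∞ = +1.
v=47: a=47^1·(≡37), b=47^0·(≡39) mod 47; (37|47)=+1, (39|47)=-1; (−1)^{1·0·23}·(+1)^0·(-1)^1 = -1.
v=2: v_2(a)=-8, v_2(b)=-4; units ≡ 7, 1 (mod 8); ε·ε+αω+βω = 1·0+-8·0+-4·0 ≡ 0  ⇒  (a,b)_2 = +1.
v=41: a=41^0·(≡19), b=41^2·(≡32) mod 41; (19|41)=-1, (32|41)=+1; (−1)^{0·2·20}·(-1)^2·(+1)^0 = +1.
v=7: a=7^4·(≡6), b=7^0·(≡2) mod 7; (6|7)=-1, (2|7)=+1; (−1)^{4·0·3}·(-1)^0·(+1)^4 = +1.
v=3: a=3^-4·(≡2), b=3^0·(≡1) mod 3; (2|3)=-1, (1|3)=+1; (−1)^{-4·0·1}·(-1)^0·(+1)^-4 = +1.
v=29: a=29^0·(≡8), b=29^1·(≡13) mod 29; (8|29)=-1, (13|29)=+1; (−1)^{0·1·14}·(-1)^1·(+1)^0 = -1.
|Ram(47, 1537)| = 2, even; anisotropic at {29, 47}.

[29, 47]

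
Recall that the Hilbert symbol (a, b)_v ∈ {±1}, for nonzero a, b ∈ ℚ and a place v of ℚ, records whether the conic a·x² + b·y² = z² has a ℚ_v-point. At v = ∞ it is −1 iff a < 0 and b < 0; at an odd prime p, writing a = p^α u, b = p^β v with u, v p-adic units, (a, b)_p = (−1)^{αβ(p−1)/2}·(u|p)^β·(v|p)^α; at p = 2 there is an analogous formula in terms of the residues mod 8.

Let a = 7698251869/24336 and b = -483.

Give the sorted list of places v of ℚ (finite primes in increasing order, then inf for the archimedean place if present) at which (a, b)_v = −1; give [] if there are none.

[7, 29]

(a, b) ≡ (6061, -483) mod (ℚ^×)²; places V = {2, 3, 7, 11, 13, 19, 23, 29, ∞}.
(a,b)_2: α=-4, β=0; u≡5, v≡5 (mod 8); ε(u)ε(v)=0·0, αω(v)=-4·1, βω(u)=0·1; sum ≡ 0  ⇒  +1.
(a,b)_23: α=2, u≡8; β=1, v≡2 (mod 23); (8|23)=+1, (2|23)=+1; sign (−1)^0·+1^1·+1^2 = +1.
(a,b)_29: α=1, u≡25; β=0, v≡10 (mod 29); (25|29)=+1, (10|29)=-1; sign (−1)^0·+1^0·-1^1 = -1.
(a,b)_11: α=1, u≡9; β=0, v≡1 (mod 11); (9|11)=+1, (1|11)=+1; sign (−1)^0·+1^0·+1^1 = +1.
(a,b)_13: α=-2, u≡9; β=0, v≡11 (mod 13); (9|13)=+1, (11|13)=-1; sign (−1)^0·+1^0·-1^-2 = +1.
(a,b)_∞: sgn(6061)=+, sgn(-483)=−, so +1.
(a,b)_7: α=4, u≡6; β=1, v≡1 (mod 7); (6|7)=-1, (1|7)=+1; sign (−1)^0·-1^1·+1^4 = -1.
(a,b)_19: α=1, u≡10; β=0, v≡11 (mod 19); (10|19)=-1, (11|19)=+1; sign (−1)^0·-1^0·+1^1 = +1.
(a,b)_3: α=-2, u≡1; β=1, v≡1 (mod 3); (1|3)=+1, (1|3)=+1; sign (−1)^0·+1^1·+1^-2 = +1.
(6061, -483 / ℚ) ramifies at {7, 29}: a division algebra.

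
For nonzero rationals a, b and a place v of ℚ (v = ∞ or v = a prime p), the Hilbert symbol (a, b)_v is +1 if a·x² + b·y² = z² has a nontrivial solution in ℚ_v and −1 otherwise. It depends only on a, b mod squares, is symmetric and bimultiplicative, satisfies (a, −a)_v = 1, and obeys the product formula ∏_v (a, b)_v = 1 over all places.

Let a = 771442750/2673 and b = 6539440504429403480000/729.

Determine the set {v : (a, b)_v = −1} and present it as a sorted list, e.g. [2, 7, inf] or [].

[2, 3, 5, 7, 17, 23]

Mod squares: a ≡ 6270, b ≡ 1508087. Check v ∈ {∞, 2, 3, 5, 7, 11, 13, 17, 19, 23, 29, 31, 43}.
v=31: a=31^2·(≡14), b=31^2·(≡3) mod 31; (14|31)=+1, (3|31)=-1; (−1)^{2·2·15}·(+1)^2·(-1)^2 = +1.
v=11: a=11^-1·(≡1), b=11^0·(≡1) mod 11; (1|11)=+1, (1|11)=+1; (−1)^{-1·0·5}·(+1)^0·(+1)^-1 = +1.
v=29: a=29^0·(≡24), b=29^1·(≡7) mod 29; (24|29)=+1, (7|29)=+1; (−1)^{0·1·14}·(+1)^1·(+1)^0 = +1.
v=2: v_2(a)=1, v_2(b)=6; units ≡ 7, 7 (mod 8); ε·ε+αω+βω = 1·1+1·0+6·0 ≡ 1  ⇒  (a,b)_2 = -1.
v=23: a=23^0·(≡19), b=23^1·(≡19) mod 23; (19|23)=-1, (19|23)=-1; (−1)^{0·1·11}·(-1)^1·(-1)^0 = -1.
v=19: a=19^1·(≡11), b=19^3·(≡18) mod 19; (11|19)=+1, (18|19)=-1; (−1)^{1·3·9}·(+1)^3·(-1)^1 = +1.
v=∞: 6270 > 0 and 1508087 > 0  ⇒  (a,b)_∞ = +1.
v=3: a=3^-5·(≡2), b=3^-6·(≡2) mod 3; (2|3)=-1, (2|3)=-1; (−1)^{-5·-6·1}·(-1)^-6·(-1)^-5 = -1.
v=13: a=13^2·(≡1), b=13^2·(≡10) mod 13; (1|13)=+1, (10|13)=+1; (−1)^{2·2·6}·(+1)^2·(+1)^2 = +1.
v=7: a=7^0·(≡6), b=7^1·(≡4) mod 7; (6|7)=-1, (4|7)=+1; (−1)^{0·1·3}·(-1)^1·(+1)^0 = -1.
v=5: a=5^3·(≡4), b=5^4·(≡2) mod 5; (4|5)=+1, (2|5)=-1; (−1)^{3·4·2}·(+1)^4·(-1)^3 = -1.
v=43: a=43^0·(≡25), b=43^2·(≡18) mod 43; (25|43)=+1, (18|43)=-1; (−1)^{0·2·21}·(+1)^2·(-1)^0 = +1.
v=17: a=17^0·(≡14), b=17^1·(≡3) mod 17; (14|17)=-1, (3|17)=-1; (−1)^{0·1·8}·(-1)^1·(-1)^0 = -1.
Ram(6270, 1508087) = {2, 3, 5, 7, 17, 23}; no ℚ_2-point on the conic.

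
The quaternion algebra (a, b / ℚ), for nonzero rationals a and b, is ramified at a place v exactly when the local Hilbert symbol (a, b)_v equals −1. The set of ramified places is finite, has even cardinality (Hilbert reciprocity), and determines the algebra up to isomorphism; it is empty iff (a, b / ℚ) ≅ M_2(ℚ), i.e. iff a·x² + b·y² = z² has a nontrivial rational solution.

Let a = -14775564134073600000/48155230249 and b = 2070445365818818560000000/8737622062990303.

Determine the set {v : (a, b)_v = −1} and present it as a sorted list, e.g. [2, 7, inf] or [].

[3, 5]

Mod squares: a ≡ -4290, b ≡ 21945. Check v ∈ {∞, 2, 3, 5, 7, 11, 13, 19, 23, 29, 47}.
v=2: v_2(a)=11, v_2(b)=24; units ≡ 7, 1 (mod 8); ε·ε+αω+βω = 1·0+11·0+24·0 ≡ 0  ⇒  (a,b)_2 = +1.
v=3: a=3^7·(≡1), b=3^7·(≡1) mod 3; (1|3)=+1, (1|3)=+1; (−1)^{7·7·1}·(+1)^7·(+1)^7 = -1.
v=47: a=47^-2·(≡32), b=47^-2·(≡22) mod 47; (32|47)=+1, (22|47)=-1; (−1)^{-2·-2·23}·(+1)^-2·(-1)^-2 = +1.
v=29: a=29^-2·(≡12), b=29^-2·(≡18) mod 29; (12|29)=-1, (18|29)=-1; (−1)^{-2·-2·14}·(-1)^-2·(-1)^-2 = +1.
v=11: a=11^3·(≡7), b=11^3·(≡1) mod 11; (7|11)=-1, (1|11)=+1; (−1)^{3·3·5}·(-1)^3·(+1)^3 = +1.
v=19: a=19^2·(≡6), b=19^1·(≡12) mod 19; (6|19)=+1, (12|19)=-1; (−1)^{2·1·9}·(+1)^1·(-1)^2 = +1.
v=13: a=13^3·(≡6), b=13^4·(≡9) mod 13; (6|13)=-1, (9|13)=+1; (−1)^{3·4·6}·(-1)^4·(+1)^3 = +1.
v=23: a=23^-2·(≡14), b=23^-4·(≡2) mod 23; (14|23)=-1, (2|23)=+1; (−1)^{-2·-4·11}·(-1)^-4·(+1)^-2 = +1.
v=7: a=7^-2·(≡2), b=7^-5·(≡5) mod 7; (2|7)=+1, (5|7)=-1; (−1)^{-2·-5·3}·(+1)^-5·(-1)^-2 = +1.
v=∞: -4290 < 0 and 21945 > 0  ⇒  (a,b)_∞ = +1.
v=5: a=5^5·(≡2), b=5^7·(≡1) mod 5; (2|5)=-1, (1|5)=+1; (−1)^{5·7·2}·(-1)^7·(+1)^5 = -1.
(-4290, 21945 / ℚ) ramifies at {3, 5}: a division algebra.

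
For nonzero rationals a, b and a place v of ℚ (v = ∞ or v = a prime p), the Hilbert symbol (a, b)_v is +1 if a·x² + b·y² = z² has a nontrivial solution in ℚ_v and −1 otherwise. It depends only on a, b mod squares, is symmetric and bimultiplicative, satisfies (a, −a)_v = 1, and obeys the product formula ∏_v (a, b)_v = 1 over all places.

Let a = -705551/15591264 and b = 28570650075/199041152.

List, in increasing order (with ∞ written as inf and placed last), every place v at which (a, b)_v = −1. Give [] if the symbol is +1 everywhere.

Mod squares: a ≡ -714, b ≡ 646. Check v ∈ {∞, 2, 3, 5, 7, 11, 13, 17, 19, 29, 31, 43}.
v=31: a=31^-2·(≡29), b=31^0·(≡26) mod 31; (29|31)=-1, (26|31)=-1; (−1)^{-2·0·15}·(-1)^0·(-1)^-2 = +1.
v=29: a=29^0·(≡21), b=29^-2·(≡21) mod 29; (21|29)=-1, (21|29)=-1; (−1)^{0·-2·14}·(-1)^-2·(-1)^0 = +1.
v=3: a=3^-1·(≡2), b=3^4·(≡1) mod 3; (2|3)=-1, (1|3)=+1; (−1)^{-1·4·1}·(-1)^4·(+1)^-1 = +1.
v=2: v_2(a)=-5, v_2(b)=-7; units ≡ 3, 3 (mod 8); ε·ε+αω+βω = 1·1+-5·1+-7·1 ≡ 1  ⇒  (a,b)_2 = -1.
v=19: a=19^0·(≡8), b=19^3·(≡18) mod 19; (8|19)=-1, (18|19)=-1; (−1)^{0·3·9}·(-1)^3·(-1)^0 = -1.
v=∞: -714 < 0 and 646 > 0  ⇒  (a,b)_∞ = +1.
v=7: a=7^3·(≡5), b=7^0·(≡1) mod 7; (5|7)=-1, (1|7)=+1; (−1)^{3·0·3}·(-1)^0·(+1)^3 = +1.
v=5: a=5^0·(≡1), b=5^2·(≡4) mod 5; (1|5)=+1, (4|5)=+1; (−1)^{0·2·2}·(+1)^2·(+1)^0 = +1.
v=17: a=17^1·(≡15), b=17^1·(≡15) mod 17; (15|17)=+1, (15|17)=+1; (−1)^{1·1·8}·(+1)^1·(+1)^1 = +1.
v=11: a=11^2·(≡3), b=11^2·(≡7) mod 11; (3|11)=+1, (7|11)=-1; (−1)^{2·2·5}·(+1)^2·(-1)^2 = +1.
v=13: a=13^-2·(≡3), b=13^0·(≡10) mod 13; (3|13)=+1, (10|13)=+1; (−1)^{-2·0·6}·(+1)^0·(+1)^-2 = +1.
v=43: a=43^0·(≡24), b=43^-2·(≡40) mod 43; (24|43)=+1, (40|43)=+1; (−1)^{0·-2·21}·(+1)^-2·(+1)^0 = +1.
Ram(-714, 646) = {2, 19}; no ℚ_2-point on the conic.

[2, 19]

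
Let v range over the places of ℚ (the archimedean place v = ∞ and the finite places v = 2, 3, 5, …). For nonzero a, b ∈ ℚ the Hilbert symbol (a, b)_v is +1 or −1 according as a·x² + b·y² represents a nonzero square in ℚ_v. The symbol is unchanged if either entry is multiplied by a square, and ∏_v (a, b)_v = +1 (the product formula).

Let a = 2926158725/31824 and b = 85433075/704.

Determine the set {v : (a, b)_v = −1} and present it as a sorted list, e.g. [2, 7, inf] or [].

[11, 17]

(a, b) ≡ (6409, 17017) mod (ℚ^×)²; places V = {2, 3, 5, 7, 11, 13, 17, 29, 41, 47, ∞}.
(a,b)_11: α=0, u≡6; β=-1, v≡10 (mod 11); (6|11)=-1, (10|11)=-1; sign (−1)^0·-1^-1·-1^0 = -1.
(a,b)_29: α=1, u≡11; β=0, v≡4 (mod 29); (11|29)=-1, (4|29)=+1; sign (−1)^0·-1^0·+1^1 = +1.
(a,b)_∞: sgn(6409)=+, sgn(17017)=+, so +1.
(a,b)_47: α=0, u≡12; β=2, v≡6 (mod 47); (12|47)=+1, (6|47)=+1; sign (−1)^0·+1^2·+1^0 = +1.
(a,b)_7: α=4, u≡2; β=1, v≡2 (mod 7); (2|7)=+1, (2|7)=+1; sign (−1)^0·+1^1·+1^4 = +1.
(a,b)_41: α=2, u≡19; β=0, v≡9 (mod 41); (19|41)=-1, (9|41)=+1; sign (−1)^0·-1^0·+1^2 = +1.
(a,b)_13: α=-1, u≡12; β=1, v≡1 (mod 13); (12|13)=+1, (1|13)=+1; sign (−1)^0·+1^1·+1^-1 = +1.
(a,b)_5: α=2, u≡1; β=2, v≡2 (mod 5); (1|5)=+1, (2|5)=-1; sign (−1)^0·+1^2·-1^2 = +1.
(a,b)_17: α=-1, u≡7; β=1, v≡15 (mod 17); (7|17)=-1, (15|17)=+1; sign (−1)^0·-1^1·+1^-1 = -1.
(a,b)_3: α=-2, u≡1; β=0, v≡1 (mod 3); (1|3)=+1, (1|3)=+1; sign (−1)^0·+1^0·+1^-2 = +1.
(a,b)_2: α=-4, β=-6; u≡1, v≡1 (mod 8); ε(u)ε(v)=0·0, αω(v)=-4·0, βω(u)=-6·0; sum ≡ 0  ⇒  +1.
Ram(6409, 17017) = {11, 17}; no ℚ_11-point on the conic.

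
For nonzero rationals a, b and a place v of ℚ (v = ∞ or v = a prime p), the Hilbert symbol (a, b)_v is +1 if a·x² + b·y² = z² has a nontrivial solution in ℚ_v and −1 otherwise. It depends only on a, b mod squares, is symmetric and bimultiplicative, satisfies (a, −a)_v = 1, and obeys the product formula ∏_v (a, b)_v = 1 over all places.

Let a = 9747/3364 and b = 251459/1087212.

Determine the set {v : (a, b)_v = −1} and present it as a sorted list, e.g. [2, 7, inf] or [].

[]

(a, b) ≡ (3, 897) mod (ℚ^×)²; places V = {2, 3, 7, 13, 19, 23, 29, 43, ∞}.
(a,b)_3: α=3, u≡1; β=-1, v≡2 (mod 3); (1|3)=+1, (2|3)=-1; sign (−1)^1·+1^-1·-1^3 = +1.
(a,b)_19: α=2, u≡8; β=0, v≡1 (mod 19); (8|19)=-1, (1|19)=+1; sign (−1)^0·-1^0·+1^2 = +1.
(a,b)_29: α=-2, u≡8; β=2, v≡19 (mod 29); (8|29)=-1, (19|29)=-1; sign (−1)^0·-1^2·-1^-2 = +1.
(a,b)_13: α=0, u≡1; β=1, v≡10 (mod 13); (1|13)=+1, (10|13)=+1; sign (−1)^0·+1^1·+1^0 = +1.
(a,b)_43: α=0, u≡33; β=-2, v≡28 (mod 43); (33|43)=-1, (28|43)=-1; sign (−1)^0·-1^-2·-1^0 = +1.
(a,b)_2: α=-2, β=-2; u≡3, v≡1 (mod 8); ε(u)ε(v)=1·0, αω(v)=-2·0, βω(u)=-2·1; sum ≡ 0  ⇒  +1.
(a,b)_∞: sgn(3)=+, sgn(897)=+, so +1.
(a,b)_7: α=0, u≡6; β=-2, v≡1 (mod 7); (6|7)=-1, (1|7)=+1; sign (−1)^0·-1^-2·+1^0 = +1.
(a,b)_23: α=0, u≡3; β=1, v≡4 (mod 23); (3|23)=+1, (4|23)=+1; sign (−1)^0·+1^1·+1^0 = +1.
Every local symbol is +1, so the conic 3·x² + 897·y² = z² has ℚ_v-points for all v and hence a ℚ-point; (a, b / ℚ) ≅ M_2(ℚ).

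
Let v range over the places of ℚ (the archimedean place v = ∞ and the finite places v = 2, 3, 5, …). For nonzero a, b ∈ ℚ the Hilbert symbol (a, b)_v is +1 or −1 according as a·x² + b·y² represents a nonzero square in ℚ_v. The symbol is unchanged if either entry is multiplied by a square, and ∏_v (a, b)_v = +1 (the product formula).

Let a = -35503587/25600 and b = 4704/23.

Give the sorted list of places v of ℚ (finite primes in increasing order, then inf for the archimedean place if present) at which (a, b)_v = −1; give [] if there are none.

(a, b) ≡ (-1643, 138) mod (ℚ^×)²; places V = {2, 3, 5, 7, 23, 31, 53, ∞}.
(a,b)_7: α=4, u≡4; β=2, v≡6 (mod 7); (4|7)=+1, (6|7)=-1; sign (−1)^0·+1^2·-1^4 = +1.
(a,b)_2: α=-10, β=5; u≡5, v≡5 (mod 8); ε(u)ε(v)=0·0, αω(v)=-10·1, βω(u)=5·1; sum ≡ 1  ⇒  -1.
(a,b)_31: α=1, u≡28; β=0, v≡1 (mod 31); (28|31)=+1, (1|31)=+1; sign (−1)^0·+1^0·+1^1 = +1.
(a,b)_∞: sgn(-1643)=−, sgn(138)=+, so +1.
(a,b)_53: α=1, u≡41; β=0, v≡34 (mod 53); (41|53)=-1, (34|53)=-1; sign (−1)^0·-1^0·-1^1 = -1.
(a,b)_5: α=-2, u≡2; β=0, v≡3 (mod 5); (2|5)=-1, (3|5)=-1; sign (−1)^0·-1^0·-1^-2 = +1.
(a,b)_3: α=2, u≡1; β=1, v≡1 (mod 3); (1|3)=+1, (1|3)=+1; sign (−1)^0·+1^1·+1^2 = +1.
(a,b)_23: α=0, u≡18; β=-1, v≡12 (mod 23); (18|23)=+1, (12|23)=+1; sign (−1)^0·+1^-1·+1^0 = +1.
Ram(-1643, 138) = {2, 53}; no ℚ_2-point on the conic.

[2, 53]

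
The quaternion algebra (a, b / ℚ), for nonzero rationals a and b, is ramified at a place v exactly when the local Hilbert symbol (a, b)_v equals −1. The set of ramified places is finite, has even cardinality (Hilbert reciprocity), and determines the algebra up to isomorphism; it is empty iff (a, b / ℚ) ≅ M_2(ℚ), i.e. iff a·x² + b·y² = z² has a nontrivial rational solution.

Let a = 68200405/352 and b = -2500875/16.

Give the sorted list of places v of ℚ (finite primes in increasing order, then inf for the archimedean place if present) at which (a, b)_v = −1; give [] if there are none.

(a, b) ≡ (624910, -1235) mod (ℚ^×)²; places V = {2, 3, 5, 7, 11, 13, 19, 23, ∞}.
(a,b)_23: α=1, u≡14; β=0, v≡22 (mod 23); (14|23)=-1, (22|23)=-1; sign (−1)^0·-1^0·-1^1 = -1.
(a,b)_7: α=4, u≡3; β=0, v≡4 (mod 7); (3|7)=-1, (4|7)=+1; sign (−1)^0·-1^0·+1^4 = +1.
(a,b)_2: α=-5, β=-4; u≡7, v≡5 (mod 8); ε(u)ε(v)=1·0, αω(v)=-5·1, βω(u)=-4·0; sum ≡ 1  ⇒  -1.
(a,b)_13: α=1, u≡9; β=1, v≡4 (mod 13); (9|13)=+1, (4|13)=+1; sign (−1)^0·+1^1·+1^1 = +1.
(a,b)_5: α=1, u≡3; β=3, v≡3 (mod 5); (3|5)=-1, (3|5)=-1; sign (−1)^0·-1^3·-1^1 = +1.
(a,b)_3: α=0, u≡1; β=4, v≡1 (mod 3); (1|3)=+1, (1|3)=+1; sign (−1)^0·+1^4·+1^0 = +1.
(a,b)_11: α=-1, u≡2; β=0, v≡6 (mod 11); (2|11)=-1, (6|11)=-1; sign (−1)^0·-1^0·-1^-1 = -1.
(a,b)_∞: sgn(624910)=+, sgn(-1235)=−, so +1.
(a,b)_19: α=1, u≡11; β=1, v≡4 (mod 19); (11|19)=+1, (4|19)=+1; sign (−1)^1·+1^1·+1^1 = -1.
|Ram(624910, -1235)| = 4, even; anisotropic at {2, 11, 19, 23}.

[2, 11, 19, 23]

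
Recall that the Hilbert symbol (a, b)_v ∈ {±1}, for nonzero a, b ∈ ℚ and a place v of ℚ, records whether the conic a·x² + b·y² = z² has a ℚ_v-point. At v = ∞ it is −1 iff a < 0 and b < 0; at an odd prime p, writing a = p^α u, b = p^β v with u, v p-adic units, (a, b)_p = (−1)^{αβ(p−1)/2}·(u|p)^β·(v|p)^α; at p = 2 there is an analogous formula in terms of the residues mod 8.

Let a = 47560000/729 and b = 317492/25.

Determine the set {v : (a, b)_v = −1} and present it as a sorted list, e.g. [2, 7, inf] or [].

(a, b) ≡ (1189, 79373) mod (ℚ^×)²; places V = {2, 3, 5, 7, 17, 23, 29, 41, ∞}.
(a,b)_7: α=0, u≡5; β=1, v≡6 (mod 7); (5|7)=-1, (6|7)=-1; sign (−1)^0·-1^1·-1^0 = -1.
(a,b)_5: α=4, u≡4; β=-2, v≡2 (mod 5); (4|5)=+1, (2|5)=-1; sign (−1)^0·+1^-2·-1^4 = +1.
(a,b)_17: α=0, u≡8; β=1, v≡14 (mod 17); (8|17)=+1, (14|17)=-1; sign (−1)^0·+1^1·-1^0 = +1.
(a,b)_29: α=1, u≡27; β=1, v≡18 (mod 29); (27|29)=-1, (18|29)=-1; sign (−1)^0·-1^1·-1^1 = +1.
(a,b)_3: α=-6, u≡1; β=0, v≡2 (mod 3); (1|3)=+1, (2|3)=-1; sign (−1)^0·+1^0·-1^-6 = +1.
(a,b)_∞: sgn(1189)=+, sgn(79373)=+, so +1.
(a,b)_2: α=6, β=2; u≡5, v≡5 (mod 8); ε(u)ε(v)=0·0, αω(v)=6·1, βω(u)=2·1; sum ≡ 0  ⇒  +1.
(a,b)_23: α=0, u≡3; β=1, v≡2 (mod 23); (3|23)=+1, (2|23)=+1; sign (−1)^0·+1^1·+1^0 = +1.
(a,b)_41: α=1, u≡6; β=0, v≡11 (mod 41); (6|41)=-1, (11|41)=-1; sign (−1)^0·-1^0·-1^1 = -1.
Ram(1189, 79373) = {7, 41}; no ℚ_7-point on the conic.

[7, 41]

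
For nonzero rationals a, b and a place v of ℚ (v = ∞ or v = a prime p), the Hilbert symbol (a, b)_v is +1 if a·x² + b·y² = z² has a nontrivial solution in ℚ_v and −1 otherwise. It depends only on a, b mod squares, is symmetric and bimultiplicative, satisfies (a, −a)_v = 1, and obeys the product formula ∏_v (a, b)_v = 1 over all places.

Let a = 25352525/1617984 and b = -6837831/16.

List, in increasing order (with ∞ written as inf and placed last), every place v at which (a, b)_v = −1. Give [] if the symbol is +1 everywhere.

[3, 29]

Mod squares: a ≡ 29, b ≡ -6279. Check v ∈ {∞, 2, 3, 5, 7, 11, 13, 17, 23, 29, 53}.
v=2: v_2(a)=-6, v_2(b)=-4; units ≡ 5, 1 (mod 8); ε·ε+αω+βω = 0·0+-6·0+-4·1 ≡ 0  ⇒  (a,b)_2 = +1.
v=5: a=5^2·(≡4), b=5^0·(≡4) mod 5; (4|5)=+1, (4|5)=+1; (−1)^{2·0·2}·(+1)^0·(+1)^2 = +1.
v=13: a=13^0·(≡4), b=13^1·(≡2) mod 13; (4|13)=+1, (2|13)=-1; (−1)^{0·1·6}·(+1)^1·(-1)^0 = +1.
v=∞: 29 > 0 and -6279 < 0  ⇒  (a,b)_∞ = +1.
v=17: a=17^2·(≡10), b=17^0·(≡6) mod 17; (10|17)=-1, (6|17)=-1; (−1)^{2·0·8}·(-1)^0·(-1)^2 = +1.
v=53: a=53^-2·(≡49), b=53^0·(≡11) mod 53; (49|53)=+1, (11|53)=+1; (−1)^{-2·0·26}·(+1)^0·(+1)^-2 = +1.
v=29: a=29^1·(≡23), b=29^0·(≡14) mod 29; (23|29)=+1, (14|29)=-1; (−1)^{1·0·14}·(+1)^0·(-1)^1 = -1.
v=11: a=11^2·(≡6), b=11^2·(≡8) mod 11; (6|11)=-1, (8|11)=-1; (−1)^{2·2·5}·(-1)^2·(-1)^2 = +1.
v=3: a=3^-2·(≡2), b=3^3·(≡1) mod 3; (2|3)=-1, (1|3)=+1; (−1)^{-2·3·1}·(-1)^3·(+1)^-2 = -1.
v=7: a=7^0·(≡4), b=7^1·(≡5) mod 7; (4|7)=+1, (5|7)=-1; (−1)^{0·1·3}·(+1)^1·(-1)^0 = +1.
v=23: a=23^0·(≡13), b=23^1·(≡13) mod 23; (13|23)=+1, (13|23)=+1; (−1)^{0·1·11}·(+1)^1·(+1)^0 = +1.
(29, -6279 / ℚ) ramifies at {3, 29}: a division algebra.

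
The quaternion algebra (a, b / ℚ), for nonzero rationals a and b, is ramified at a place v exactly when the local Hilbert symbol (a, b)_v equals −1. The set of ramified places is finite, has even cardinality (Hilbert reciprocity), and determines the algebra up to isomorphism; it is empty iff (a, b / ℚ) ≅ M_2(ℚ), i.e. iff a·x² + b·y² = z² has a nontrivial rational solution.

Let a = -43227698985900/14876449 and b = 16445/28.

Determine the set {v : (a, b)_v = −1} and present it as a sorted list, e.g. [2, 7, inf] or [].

[7, 13]

Mod squares: a ≡ -11, b ≡ 115115. Check v ∈ {∞, 2, 3, 5, 7, 11, 13, 17, 19, 23, 29}.
v=11: a=11^1·(≡6), b=11^1·(≡9) mod 11; (6|11)=-1, (9|11)=+1; (−1)^{1·1·5}·(-1)^1·(+1)^1 = +1.
v=3: a=3^2·(≡1), b=3^0·(≡2) mod 3; (1|3)=+1, (2|3)=-1; (−1)^{2·0·1}·(+1)^0·(-1)^2 = +1.
v=7: a=7^-2·(≡3), b=7^-1·(≡4) mod 7; (3|7)=-1, (4|7)=+1; (−1)^{-2·-1·3}·(-1)^-1·(+1)^-2 = -1.
v=17: a=17^2·(≡14), b=17^0·(≡16) mod 17; (14|17)=-1, (16|17)=+1; (−1)^{2·0·8}·(-1)^0·(+1)^2 = +1.
v=19: a=19^-2·(≡14), b=19^0·(≡18) mod 19; (14|19)=-1, (18|19)=-1; (−1)^{-2·0·9}·(-1)^0·(-1)^-2 = +1.
v=13: a=13^4·(≡2), b=13^1·(≡2) mod 13; (2|13)=-1, (2|13)=-1; (−1)^{4·1·6}·(-1)^1·(-1)^4 = -1.
v=23: a=23^2·(≡2), b=23^1·(≡5) mod 23; (2|23)=+1, (5|23)=-1; (−1)^{2·1·11}·(+1)^1·(-1)^2 = +1.
v=∞: -11 < 0 and 115115 > 0  ⇒  (a,b)_∞ = +1.
v=29: a=29^-2·(≡18), b=29^0·(≡27) mod 29; (18|29)=-1, (27|29)=-1; (−1)^{-2·0·14}·(-1)^0·(-1)^-2 = +1.
v=2: v_2(a)=2, v_2(b)=-2; units ≡ 5, 3 (mod 8); ε·ε+αω+βω = 0·1+2·1+-2·1 ≡ 0  ⇒  (a,b)_2 = +1.
v=5: a=5^2·(≡1), b=5^1·(≡3) mod 5; (1|5)=+1, (3|5)=-1; (−1)^{2·1·2}·(+1)^1·(-1)^2 = +1.
|Ram(-11, 115115)| = 2, even; anisotropic at {7, 13}.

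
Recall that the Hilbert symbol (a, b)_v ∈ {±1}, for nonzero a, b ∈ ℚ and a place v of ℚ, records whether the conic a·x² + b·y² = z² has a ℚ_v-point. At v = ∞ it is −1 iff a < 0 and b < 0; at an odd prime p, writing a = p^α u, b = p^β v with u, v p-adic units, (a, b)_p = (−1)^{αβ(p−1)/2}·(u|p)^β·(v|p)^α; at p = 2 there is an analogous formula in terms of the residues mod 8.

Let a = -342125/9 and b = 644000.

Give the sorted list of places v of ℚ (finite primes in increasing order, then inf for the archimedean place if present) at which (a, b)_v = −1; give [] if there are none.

[2, 7, 17, 23]

Mod squares: a ≡ -13685, b ≡ 1610. Check v ∈ {∞, 2, 3, 5, 7, 17, 23}.
v=5: a=5^3·(≡2), b=5^3·(≡2) mod 5; (2|5)=-1, (2|5)=-1; (−1)^{3·3·2}·(-1)^3·(-1)^3 = +1.
v=17: a=17^1·(≡6), b=17^0·(≡6) mod 17; (6|17)=-1, (6|17)=-1; (−1)^{1·0·8}·(-1)^0·(-1)^1 = -1.
v=2: v_2(a)=0, v_2(b)=5; units ≡ 3, 5 (mod 8); ε·ε+αω+βω = 1·0+0·1+5·1 ≡ 1  ⇒  (a,b)_2 = -1.
v=7: a=7^1·(≡3), b=7^1·(≡6) mod 7; (3|7)=-1, (6|7)=-1; (−1)^{1·1·3}·(-1)^1·(-1)^1 = -1.
v=∞: -13685 < 0 and 1610 > 0  ⇒  (a,b)_∞ = +1.
v=23: a=23^1·(≡16), b=23^1·(≡9) mod 23; (16|23)=+1, (9|23)=+1; (−1)^{1·1·11}·(+1)^1·(+1)^1 = -1.
v=3: a=3^-2·(≡1), b=3^0·(≡2) mod 3; (1|3)=+1, (2|3)=-1; (−1)^{-2·0·1}·(+1)^0·(-1)^-2 = +1.
|Ram(-13685, 1610)| = 4, even; anisotropic at {2, 7, 17, 23}.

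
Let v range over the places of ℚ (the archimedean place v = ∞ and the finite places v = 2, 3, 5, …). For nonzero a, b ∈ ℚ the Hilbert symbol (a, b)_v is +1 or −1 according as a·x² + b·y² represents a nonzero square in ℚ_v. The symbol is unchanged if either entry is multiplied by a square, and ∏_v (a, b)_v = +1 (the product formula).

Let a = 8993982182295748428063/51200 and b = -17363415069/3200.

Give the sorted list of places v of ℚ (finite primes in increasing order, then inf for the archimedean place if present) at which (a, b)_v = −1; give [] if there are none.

[7, 11, 17, 19]

Mod squares: a ≡ 1326, b ≡ -8778. Check v ∈ {∞, 2, 3, 5, 7, 11, 13, 17, 19}.
v=13: a=13^5·(≡7), b=13^2·(≡3) mod 13; (7|13)=-1, (3|13)=+1; (−1)^{5·2·6}·(-1)^2·(+1)^5 = +1.
v=11: a=11^0·(≡7), b=11^1·(≡1) mod 11; (7|11)=-1, (1|11)=+1; (−1)^{0·1·5}·(-1)^1·(+1)^0 = -1.
v=2: v_2(a)=-11, v_2(b)=-7; units ≡ 7, 3 (mod 8); ε·ε+αω+βω = 1·1+-11·1+-7·0 ≡ 0  ⇒  (a,b)_2 = +1.
v=7: a=7^4·(≡3), b=7^1·(≡3) mod 7; (3|7)=-1, (3|7)=-1; (−1)^{4·1·3}·(-1)^1·(-1)^4 = -1.
v=19: a=19^2·(≡15), b=19^1·(≡15) mod 19; (15|19)=-1, (15|19)=-1; (−1)^{2·1·9}·(-1)^1·(-1)^2 = -1.
v=17: a=17^5·(≡3), b=17^2·(≡14) mod 17; (3|17)=-1, (14|17)=-1; (−1)^{5·2·8}·(-1)^2·(-1)^5 = -1.
v=∞: 1326 > 0 and -8778 < 0  ⇒  (a,b)_∞ = +1.
v=5: a=5^-2·(≡1), b=5^-2·(≡2) mod 5; (1|5)=+1, (2|5)=-1; (−1)^{-2·-2·2}·(+1)^-2·(-1)^-2 = +1.
v=3: a=3^9·(≡1), b=3^5·(≡2) mod 3; (1|3)=+1, (2|3)=-1; (−1)^{9·5·1}·(+1)^5·(-1)^9 = +1.
|Ram(1326, -8778)| = 4, even; anisotropic at {7, 11, 17, 19}.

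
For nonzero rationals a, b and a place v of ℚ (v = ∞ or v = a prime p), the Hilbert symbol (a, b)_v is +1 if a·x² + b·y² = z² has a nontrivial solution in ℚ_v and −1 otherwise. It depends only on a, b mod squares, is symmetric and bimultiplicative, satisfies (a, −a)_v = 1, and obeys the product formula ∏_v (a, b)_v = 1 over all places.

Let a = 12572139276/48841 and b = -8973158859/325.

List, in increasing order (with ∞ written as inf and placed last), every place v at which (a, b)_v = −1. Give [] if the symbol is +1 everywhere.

Mod squares: a ≡ 46139, b ≡ -599807. Check v ∈ {∞, 2, 3, 5, 7, 13, 17, 29, 37, 43}.
v=17: a=17^-2·(≡9), b=17^0·(≡8) mod 17; (9|17)=+1, (8|17)=+1; (−1)^{-2·0·8}·(+1)^0·(+1)^-2 = +1.
v=2: v_2(a)=2, v_2(b)=0; units ≡ 3, 1 (mod 8); ε·ε+αω+βω = 1·0+2·0+0·1 ≡ 0  ⇒  (a,b)_2 = +1.
v=3: a=3^4·(≡2), b=3^4·(≡1) mod 3; (2|3)=-1, (1|3)=+1; (−1)^{4·4·1}·(-1)^4·(+1)^4 = +1.
v=7: a=7^0·(≡2), b=7^4·(≡2) mod 7; (2|7)=+1, (2|7)=+1; (−1)^{0·4·3}·(+1)^4·(+1)^0 = +1.
v=29: a=29^3·(≡25), b=29^1·(≡24) mod 29; (25|29)=+1, (24|29)=+1; (−1)^{3·1·14}·(+1)^1·(+1)^3 = +1.
v=13: a=13^-2·(≡7), b=13^-1·(≡2) mod 13; (7|13)=-1, (2|13)=-1; (−1)^{-2·-1·6}·(-1)^-1·(-1)^-2 = -1.
v=∞: 46139 > 0 and -599807 < 0  ⇒  (a,b)_∞ = +1.
v=5: a=5^0·(≡1), b=5^-2·(≡2) mod 5; (1|5)=+1, (2|5)=-1; (−1)^{0·-2·2}·(+1)^-2·(-1)^0 = +1.
v=43: a=43^1·(≡41), b=43^1·(≡28) mod 43; (41|43)=+1, (28|43)=-1; (−1)^{1·1·21}·(+1)^1·(-1)^1 = +1.
v=37: a=37^1·(≡9), b=37^1·(≡20) mod 37; (9|37)=+1, (20|37)=-1; (−1)^{1·1·18}·(+1)^1·(-1)^1 = -1.
|Ram(46139, -599807)| = 2, even; anisotropic at {13, 37}.

[13, 37]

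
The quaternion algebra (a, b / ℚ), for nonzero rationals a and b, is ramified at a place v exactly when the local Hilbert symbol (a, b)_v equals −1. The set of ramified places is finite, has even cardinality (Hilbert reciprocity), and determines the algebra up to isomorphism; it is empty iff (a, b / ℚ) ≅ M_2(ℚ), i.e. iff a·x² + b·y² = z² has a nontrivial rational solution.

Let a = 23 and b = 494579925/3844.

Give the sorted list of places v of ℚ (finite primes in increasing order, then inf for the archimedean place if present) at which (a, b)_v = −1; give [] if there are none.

(a, b) ≡ (23, 244237) mod (ℚ^×)²; places V = {2, 3, 5, 7, 23, 31, 37, 41, ∞}.
(a,b)_2: α=0, β=-2; u≡7, v≡5 (mod 8); ε(u)ε(v)=1·0, αω(v)=0·1, βω(u)=-2·0; sum ≡ 0  ⇒  +1.
(a,b)_3: α=0, u≡2; β=4, v≡1 (mod 3); (2|3)=-1, (1|3)=+1; sign (−1)^0·-1^4·+1^0 = +1.
(a,b)_37: α=0, u≡23; β=1, v≡19 (mod 37); (23|37)=-1, (19|37)=-1; sign (−1)^0·-1^1·-1^0 = -1.
(a,b)_31: α=0, u≡23; β=-2, v≡1 (mod 31); (23|31)=-1, (1|31)=+1; sign (−1)^0·-1^-2·+1^0 = +1.
(a,b)_7: α=0, u≡2; β=1, v≡6 (mod 7); (2|7)=+1, (6|7)=-1; sign (−1)^0·+1^1·-1^0 = +1.
(a,b)_41: α=0, u≡23; β=1, v≡30 (mod 41); (23|41)=+1, (30|41)=-1; sign (−1)^0·+1^1·-1^0 = +1.
(a,b)_23: α=1, u≡1; β=1, v≡13 (mod 23); (1|23)=+1, (13|23)=+1; sign (−1)^1·+1^1·+1^1 = -1.
(a,b)_5: α=0, u≡3; β=2, v≡3 (mod 5); (3|5)=-1, (3|5)=-1; sign (−1)^0·-1^2·-1^0 = +1.
(a,b)_∞: sgn(23)=+, sgn(244237)=+, so +1.
Ram(23, 244237) = {23, 37}; no ℚ_23-point on the conic.

[23, 37]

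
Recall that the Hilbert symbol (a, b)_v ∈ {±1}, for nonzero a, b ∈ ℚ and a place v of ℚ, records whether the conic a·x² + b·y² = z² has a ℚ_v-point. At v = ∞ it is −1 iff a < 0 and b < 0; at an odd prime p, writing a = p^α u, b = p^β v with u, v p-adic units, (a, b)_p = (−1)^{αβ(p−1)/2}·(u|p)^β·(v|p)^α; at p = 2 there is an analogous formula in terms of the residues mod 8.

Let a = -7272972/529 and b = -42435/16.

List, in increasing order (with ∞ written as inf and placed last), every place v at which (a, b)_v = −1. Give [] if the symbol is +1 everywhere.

[5, 7, 23, inf]

Mod squares: a ≡ -4123, b ≡ -4715. Check v ∈ {∞, 2, 3, 5, 7, 19, 23, 31, 41}.
v=∞: -4123 < 0 and -4715 < 0  ⇒  (a,b)_∞ = -1.
v=2: v_2(a)=2, v_2(b)=-4; units ≡ 5, 5 (mod 8); ε·ε+αω+βω = 0·0+2·1+-4·1 ≡ 0  ⇒  (a,b)_2 = +1.
v=3: a=3^2·(≡2), b=3^2·(≡1) mod 3; (2|3)=-1, (1|3)=+1; (−1)^{2·2·1}·(-1)^2·(+1)^2 = +1.
v=5: a=5^0·(≡2), b=5^1·(≡3) mod 5; (2|5)=-1, (3|5)=-1; (−1)^{0·1·2}·(-1)^1·(-1)^0 = -1.
v=41: a=41^0·(≡16), b=41^1·(≡25) mod 41; (16|41)=+1, (25|41)=+1; (−1)^{0·1·20}·(+1)^1·(+1)^0 = +1.
v=31: a=31^1·(≡29), b=31^0·(≡8) mod 31; (29|31)=-1, (8|31)=+1; (−1)^{1·0·15}·(-1)^0·(+1)^1 = +1.
v=23: a=23^-2·(≡19), b=23^1·(≡4) mod 23; (19|23)=-1, (4|23)=+1; (−1)^{-2·1·11}·(-1)^1·(+1)^-2 = -1.
v=7: a=7^3·(≡5), b=7^0·(≡3) mod 7; (5|7)=-1, (3|7)=-1; (−1)^{3·0·3}·(-1)^0·(-1)^3 = -1.
v=19: a=19^1·(≡11), b=19^0·(≡9) mod 19; (11|19)=+1, (9|19)=+1; (−1)^{1·0·9}·(+1)^0·(+1)^1 = +1.
|Ram(-4123, -4715)| = 4, even; anisotropic at {5, 7, 23, ∞}.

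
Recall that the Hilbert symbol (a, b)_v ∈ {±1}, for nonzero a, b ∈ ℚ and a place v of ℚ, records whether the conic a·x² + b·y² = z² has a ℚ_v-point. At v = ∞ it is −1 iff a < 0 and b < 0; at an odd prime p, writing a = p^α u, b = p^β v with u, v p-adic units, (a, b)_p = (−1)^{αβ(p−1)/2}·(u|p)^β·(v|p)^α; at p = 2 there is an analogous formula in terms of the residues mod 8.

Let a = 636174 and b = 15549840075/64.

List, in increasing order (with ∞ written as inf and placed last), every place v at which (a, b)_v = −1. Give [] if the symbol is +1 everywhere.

(a, b) ≡ (7854, 3) mod (ℚ^×)²; places V = {2, 3, 5, 7, 11, 17, ∞}.
(a,b)_17: α=1, u≡5; β=2, v≡14 (mod 17); (5|17)=-1, (14|17)=-1; sign (−1)^0·-1^2·-1^1 = -1.
(a,b)_2: α=1, β=-6; u≡7, v≡3 (mod 8); ε(u)ε(v)=1·1, αω(v)=1·1, βω(u)=-6·0; sum ≡ 0  ⇒  +1.
(a,b)_3: α=5, u≡2; β=1, v≡1 (mod 3); (2|3)=-1, (1|3)=+1; sign (−1)^1·-1^1·+1^5 = +1.
(a,b)_7: α=1, u≡1; β=2, v≡5 (mod 7); (1|7)=+1, (5|7)=-1; sign (−1)^0·+1^2·-1^1 = -1.
(a,b)_∞: sgn(7854)=+, sgn(3)=+, so +1.
(a,b)_5: α=0, u≡4; β=2, v≡2 (mod 5); (4|5)=+1, (2|5)=-1; sign (−1)^0·+1^2·-1^0 = +1.
(a,b)_11: α=1, u≡7; β=4, v≡4 (mod 11); (7|11)=-1, (4|11)=+1; sign (−1)^0·-1^4·+1^1 = +1.
|Ram(7854, 3)| = 2, even; anisotropic at {7, 17}.

[7, 17]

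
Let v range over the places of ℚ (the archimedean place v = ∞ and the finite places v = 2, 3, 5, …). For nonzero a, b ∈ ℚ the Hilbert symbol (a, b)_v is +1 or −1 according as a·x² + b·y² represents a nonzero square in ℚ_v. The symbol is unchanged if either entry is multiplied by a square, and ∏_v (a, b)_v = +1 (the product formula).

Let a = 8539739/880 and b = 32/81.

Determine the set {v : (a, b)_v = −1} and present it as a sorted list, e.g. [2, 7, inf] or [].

Mod squares: a ≡ 16445, b ≡ 2. Check v ∈ {∞, 2, 3, 5, 11, 13, 23}.
v=13: a=13^5·(≡4), b=13^0·(≡2) mod 13; (4|13)=+1, (2|13)=-1; (−1)^{5·0·6}·(+1)^0·(-1)^5 = -1.
v=3: a=3^0·(≡2), b=3^-4·(≡2) mod 3; (2|3)=-1, (2|3)=-1; (−1)^{0·-4·1}·(-1)^-4·(-1)^0 = +1.
v=23: a=23^1·(≡16), b=23^0·(≡18) mod 23; (16|23)=+1, (18|23)=+1; (−1)^{1·0·11}·(+1)^0·(+1)^1 = +1.
v=∞: 16445 > 0 and 2 > 0  ⇒  (a,b)_∞ = +1.
v=11: a=11^-1·(≡7), b=11^0·(≡8) mod 11; (7|11)=-1, (8|11)=-1; (−1)^{-1·0·5}·(-1)^0·(-1)^-1 = -1.
v=2: v_2(a)=-4, v_2(b)=5; units ≡ 5, 1 (mod 8); ε·ε+αω+βω = 0·0+-4·0+5·1 ≡ 1  ⇒  (a,b)_2 = -1.
v=5: a=5^-1·(≡4), b=5^0·(≡2) mod 5; (4|5)=+1, (2|5)=-1; (−1)^{-1·0·2}·(+1)^0·(-1)^-1 = -1.
|Ram(16445, 2)| = 4, even; anisotropic at {2, 5, 11, 13}.

[2, 5, 11, 13]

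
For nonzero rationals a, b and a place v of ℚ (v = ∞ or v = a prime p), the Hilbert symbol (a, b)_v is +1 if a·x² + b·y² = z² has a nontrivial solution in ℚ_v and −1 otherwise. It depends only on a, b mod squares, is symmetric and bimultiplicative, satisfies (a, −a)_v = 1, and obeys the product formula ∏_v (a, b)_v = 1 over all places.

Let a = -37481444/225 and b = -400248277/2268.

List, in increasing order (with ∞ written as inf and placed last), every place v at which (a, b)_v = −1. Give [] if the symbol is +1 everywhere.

[23, inf]

(a, b) ≡ (-77441, -259) mod (ℚ^×)²; places V = {2, 3, 5, 7, 11, 13, 23, 37, ∞}.
(a,b)_37: α=1, u≡16; β=1, v≡12 (mod 37); (16|37)=+1, (12|37)=+1; sign (−1)^0·+1^1·+1^1 = +1.
(a,b)_∞: sgn(-77441)=−, sgn(-259)=−, so -1.
(a,b)_11: α=2, u≡8; β=2, v≡3 (mod 11); (8|11)=-1, (3|11)=+1; sign (−1)^0·-1^2·+1^2 = +1.
(a,b)_13: α=1, u≡1; β=2, v≡12 (mod 13); (1|13)=+1, (12|13)=+1; sign (−1)^0·+1^2·+1^1 = +1.
(a,b)_7: α=1, u≡4; β=-1, v≡6 (mod 7); (4|7)=+1, (6|7)=-1; sign (−1)^1·+1^-1·-1^1 = +1.
(a,b)_5: α=-2, u≡4; β=0, v≡1 (mod 5); (4|5)=+1, (1|5)=+1; sign (−1)^0·+1^0·+1^-2 = +1.
(a,b)_23: α=1, u≡11; β=2, v≡21 (mod 23); (11|23)=-1, (21|23)=-1; sign (−1)^0·-1^2·-1^1 = -1.
(a,b)_2: α=2, β=-2; u≡7, v≡5 (mod 8); ε(u)ε(v)=1·0, αω(v)=2·1, βω(u)=-2·0; sum ≡ 0  ⇒  +1.
(a,b)_3: α=-2, u≡1; β=-4, v≡2 (mod 3); (1|3)=+1, (2|3)=-1; sign (−1)^0·+1^-4·-1^-2 = +1.
(-77441, -259 / ℚ) ramifies at {23, ∞}: a division algebra.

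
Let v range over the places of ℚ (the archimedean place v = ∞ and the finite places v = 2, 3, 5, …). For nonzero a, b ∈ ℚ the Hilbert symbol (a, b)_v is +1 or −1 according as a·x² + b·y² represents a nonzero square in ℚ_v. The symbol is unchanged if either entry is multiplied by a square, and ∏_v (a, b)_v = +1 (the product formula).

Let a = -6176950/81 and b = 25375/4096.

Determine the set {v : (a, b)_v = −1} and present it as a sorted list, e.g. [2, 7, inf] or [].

Mod squares: a ≡ -1462, b ≡ 1015. Check v ∈ {∞, 2, 3, 5, 7, 13, 17, 29, 43}.
v=13: a=13^2·(≡2), b=13^0·(≡12) mod 13; (2|13)=-1, (12|13)=+1; (−1)^{2·0·6}·(-1)^0·(+1)^2 = +1.
v=2: v_2(a)=1, v_2(b)=-12; units ≡ 5, 7 (mod 8); ε·ε+αω+βω = 0·1+1·0+-12·1 ≡ 0  ⇒  (a,b)_2 = +1.
v=∞: -1462 < 0 and 1015 > 0  ⇒  (a,b)_∞ = +1.
v=43: a=43^1·(≡6), b=43^0·(≡20) mod 43; (6|43)=+1, (20|43)=-1; (−1)^{1·0·21}·(+1)^0·(-1)^1 = -1.
v=29: a=29^0·(≡11), b=29^1·(≡9) mod 29; (11|29)=-1, (9|29)=+1; (−1)^{0·1·14}·(-1)^1·(+1)^0 = -1.
v=3: a=3^-4·(≡2), b=3^0·(≡1) mod 3; (2|3)=-1, (1|3)=+1; (−1)^{-4·0·1}·(-1)^0·(+1)^-4 = +1.
v=7: a=7^0·(≡1), b=7^1·(≡6) mod 7; (1|7)=+1, (6|7)=-1; (−1)^{0·1·3}·(+1)^1·(-1)^0 = +1.
v=17: a=17^1·(≡15), b=17^0·(≡6) mod 17; (15|17)=+1, (6|17)=-1; (−1)^{1·0·8}·(+1)^0·(-1)^1 = -1.
v=5: a=5^2·(≡2), b=5^3·(≡3) mod 5; (2|5)=-1, (3|5)=-1; (−1)^{2·3·2}·(-1)^3·(-1)^2 = -1.
Ram(-1462, 1015) = {5, 17, 29, 43}; no ℚ_5-point on the conic.

[5, 17, 29, 43]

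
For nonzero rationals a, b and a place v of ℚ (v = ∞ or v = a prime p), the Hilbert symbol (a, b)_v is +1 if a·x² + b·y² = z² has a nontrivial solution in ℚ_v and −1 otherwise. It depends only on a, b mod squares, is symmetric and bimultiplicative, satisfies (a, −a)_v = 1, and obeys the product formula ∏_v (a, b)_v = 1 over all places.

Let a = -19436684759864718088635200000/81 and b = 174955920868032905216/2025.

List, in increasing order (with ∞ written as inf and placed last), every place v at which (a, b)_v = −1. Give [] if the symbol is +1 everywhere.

[2, 7, 11, 19, 31, 37]

Mod squares: a ≡ -59570, b ≡ 1678061. Check v ∈ {∞, 2, 3, 5, 7, 11, 19, 23, 31, 37}.
v=2: v_2(a)=9, v_2(b)=18; units ≡ 7, 5 (mod 8); ε·ε+αω+βω = 1·0+9·1+18·0 ≡ 1  ⇒  (a,b)_2 = -1.
v=5: a=5^5·(≡1), b=5^-2·(≡1) mod 5; (1|5)=+1, (1|5)=+1; (−1)^{5·-2·2}·(+1)^-2·(+1)^5 = +1.
v=19: a=19^2·(≡14), b=19^1·(≡7) mod 19; (14|19)=-1, (7|19)=+1; (−1)^{2·1·9}·(-1)^1·(+1)^2 = -1.
v=23: a=23^3·(≡3), b=23^0·(≡1) mod 23; (3|23)=+1, (1|23)=+1; (−1)^{3·0·11}·(+1)^0·(+1)^3 = +1.
v=3: a=3^-4·(≡1), b=3^-4·(≡2) mod 3; (1|3)=+1, (2|3)=-1; (−1)^{-4·-4·1}·(+1)^-4·(-1)^-4 = +1.
v=7: a=7^3·(≡1), b=7^5·(≡4) mod 7; (1|7)=+1, (4|7)=+1; (−1)^{3·5·3}·(+1)^5·(+1)^3 = -1.
v=31: a=31^2·(≡13), b=31^1·(≡28) mod 31; (13|31)=-1, (28|31)=+1; (−1)^{2·1·15}·(-1)^1·(+1)^2 = -1.
v=∞: -59570 < 0 and 1678061 > 0  ⇒  (a,b)_∞ = +1.
v=11: a=11^2·(≡2), b=11^3·(≡3) mod 11; (2|11)=-1, (3|11)=+1; (−1)^{2·3·5}·(-1)^3·(+1)^2 = -1.
v=37: a=37^5·(≡8), b=37^3·(≡36) mod 37; (8|37)=-1, (36|37)=+1; (−1)^{5·3·18}·(-1)^3·(+1)^5 = -1.
(-59570, 1678061 / ℚ) ramifies at {2, 7, 11, 19, 31, 37}: a division algebra.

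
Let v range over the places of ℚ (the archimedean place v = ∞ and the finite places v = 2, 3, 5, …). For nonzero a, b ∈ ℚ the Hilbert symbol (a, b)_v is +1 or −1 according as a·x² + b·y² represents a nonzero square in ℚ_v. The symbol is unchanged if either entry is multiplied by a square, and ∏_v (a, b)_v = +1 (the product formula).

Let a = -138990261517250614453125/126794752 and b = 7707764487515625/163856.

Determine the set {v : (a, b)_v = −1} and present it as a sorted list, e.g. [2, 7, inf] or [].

[7, 11]

(a, b) ≡ (-91, 209) mod (ℚ^×)²; places V = {2, 3, 5, 7, 11, 13, 19, 23, 29, ∞}.
(a,b)_2: α=-10, β=-4; u≡5, v≡1 (mod 8); ε(u)ε(v)=0·0, αω(v)=-10·0, βω(u)=-4·1; sum ≡ 0  ⇒  +1.
(a,b)_13: α=3, u≡8; β=2, v≡3 (mod 13); (8|13)=-1, (3|13)=+1; sign (−1)^0·-1^2·+1^3 = +1.
(a,b)_23: α=4, u≡12; β=2, v≡6 (mod 23); (12|23)=+1, (6|23)=+1; sign (−1)^0·+1^2·+1^4 = +1.
(a,b)_29: α=0, u≡25; β=2, v≡13 (mod 29); (25|29)=+1, (13|29)=+1; sign (−1)^0·+1^2·+1^0 = +1.
(a,b)_19: α=-2, u≡6; β=-1, v≡16 (mod 19); (6|19)=+1, (16|19)=+1; sign (−1)^0·+1^-1·+1^-2 = +1.
(a,b)_∞: sgn(-91)=−, sgn(209)=+, so +1.
(a,b)_5: α=8, u≡1; β=6, v≡1 (mod 5); (1|5)=+1, (1|5)=+1; sign (−1)^0·+1^6·+1^8 = +1.
(a,b)_7: α=-3, u≡4; β=-2, v≡3 (mod 7); (4|7)=+1, (3|7)=-1; sign (−1)^0·+1^-2·-1^-3 = -1.
(a,b)_3: α=14, u≡2; β=8, v≡2 (mod 3); (2|3)=-1, (2|3)=-1; sign (−1)^0·-1^8·-1^14 = +1.
(a,b)_11: α=2, u≡10; β=-1, v≡8 (mod 11); (10|11)=-1, (8|11)=-1; sign (−1)^0·-1^-1·-1^2 = -1.
|Ram(-91, 209)| = 2, even; anisotropic at {7, 11}.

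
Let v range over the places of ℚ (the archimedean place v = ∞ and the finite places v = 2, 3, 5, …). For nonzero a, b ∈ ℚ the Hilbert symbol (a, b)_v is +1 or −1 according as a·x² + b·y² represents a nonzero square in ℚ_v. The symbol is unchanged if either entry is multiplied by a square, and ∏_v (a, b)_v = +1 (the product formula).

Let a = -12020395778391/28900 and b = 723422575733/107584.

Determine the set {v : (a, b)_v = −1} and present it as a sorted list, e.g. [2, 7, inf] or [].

[3, 19]

Mod squares: a ≡ -33231, b ≡ 53. Check v ∈ {∞, 2, 3, 5, 7, 11, 13, 17, 19, 41, 43, 53}.
v=2: v_2(a)=-2, v_2(b)=-6; units ≡ 1, 5 (mod 8); ε·ε+αω+βω = 0·0+-2·1+-6·0 ≡ 0  ⇒  (a,b)_2 = +1.
v=7: a=7^2·(≡3), b=7^0·(≡4) mod 7; (3|7)=-1, (4|7)=+1; (−1)^{2·0·3}·(-1)^0·(+1)^2 = +1.
v=11: a=11^3·(≡9), b=11^2·(≡4) mod 11; (9|11)=+1, (4|11)=+1; (−1)^{3·2·5}·(+1)^2·(+1)^3 = +1.
v=43: a=43^0·(≡37), b=43^2·(≡24) mod 43; (37|43)=-1, (24|43)=+1; (−1)^{0·2·21}·(-1)^2·(+1)^0 = +1.
v=19: a=19^3·(≡2), b=19^2·(≡18) mod 19; (2|19)=-1, (18|19)=-1; (−1)^{3·2·9}·(-1)^2·(-1)^3 = -1.
v=17: a=17^-2·(≡2), b=17^0·(≡8) mod 17; (2|17)=+1, (8|17)=+1; (−1)^{-2·0·8}·(+1)^0·(+1)^-2 = +1.
v=53: a=53^1·(≡49), b=53^1·(≡37) mod 53; (49|53)=+1, (37|53)=+1; (−1)^{1·1·26}·(+1)^1·(+1)^1 = +1.
v=13: a=13^2·(≡9), b=13^2·(≡9) mod 13; (9|13)=+1, (9|13)=+1; (−1)^{2·2·6}·(+1)^2·(+1)^2 = +1.
v=41: a=41^0·(≡23), b=41^-2·(≡19) mod 41; (23|41)=+1, (19|41)=-1; (−1)^{0·-2·20}·(+1)^-2·(-1)^0 = +1.
v=∞: -33231 < 0 and 53 > 0  ⇒  (a,b)_∞ = +1.
v=5: a=5^-2·(≡4), b=5^0·(≡2) mod 5; (4|5)=+1, (2|5)=-1; (−1)^{-2·0·2}·(+1)^0·(-1)^-2 = +1.
v=3: a=3^1·(≡2), b=3^0·(≡2) mod 3; (2|3)=-1, (2|3)=-1; (−1)^{1·0·1}·(-1)^0·(-1)^1 = -1.
|Ram(-33231, 53)| = 2, even; anisotropic at {3, 19}.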